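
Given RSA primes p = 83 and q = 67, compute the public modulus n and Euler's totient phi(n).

Step 1: n = p * q = 83 * 67 = 5561.
Step 2: phi(n) = (p-1)(q-1) = 82 * 66 = 5412.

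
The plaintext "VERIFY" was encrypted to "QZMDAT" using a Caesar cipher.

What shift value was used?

Step 1: Compare first letters: V (position 21) -> Q (position 16).
Step 2: Shift = (16 - 21) mod 26 = 21.
The shift value is 21.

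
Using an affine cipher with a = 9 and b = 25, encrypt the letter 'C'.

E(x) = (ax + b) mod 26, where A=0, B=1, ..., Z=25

Step 1: Convert 'C' to number: x = 2.
Step 2: E(2) = (9 * 2 + 25) mod 26 = 43 mod 26 = 17.
Step 3: Convert 17 back to letter: R.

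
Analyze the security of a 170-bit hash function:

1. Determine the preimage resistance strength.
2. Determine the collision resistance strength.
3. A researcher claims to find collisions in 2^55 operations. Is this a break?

Step 1: Preimage resistance requires brute-force of 2^170 operations.
Step 2: Collision resistance (birthday bound) = 2^(170/2) = 2^85.
Step 3: The claimed attack costs 2^55 operations.
Step 4: Since 2^55 < 2^85, the claimed attack beats the generic birthday bound, so collision resistance is broken.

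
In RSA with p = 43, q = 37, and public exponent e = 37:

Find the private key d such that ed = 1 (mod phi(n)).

Step 1: n = 43 * 37 = 1591.
Step 2: phi(n) = 42 * 36 = 1512.
Step 3: Find d such that 37 * d = 1 (mod 1512).
Step 4: d = 37^(-1) mod 1512 = 613.
Verification: 37 * 613 = 22681 = 15 * 1512 + 1.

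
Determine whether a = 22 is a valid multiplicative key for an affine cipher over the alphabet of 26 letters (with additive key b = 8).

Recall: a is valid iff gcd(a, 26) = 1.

Step 1: Compute gcd(22, 26).
Step 2: gcd(22, 26) = 2.
Since gcd = 2 != 1, 22 shares a common factor with 26, so it cannot be used.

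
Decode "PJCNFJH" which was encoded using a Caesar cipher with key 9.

Step 1: Reverse the shift by subtracting 9 from each letter position.
  P (position 15) -> position (15-9) mod 26 = 6 -> G
  J (position 9) -> position (9-9) mod 26 = 0 -> A
  C (position 2) -> position (2-9) mod 26 = 19 -> T
  N (position 13) -> position (13-9) mod 26 = 4 -> E
  F (position 5) -> position (5-9) mod 26 = 22 -> W
  J (position 9) -> position (9-9) mod 26 = 0 -> A
  H (position 7) -> position (7-9) mod 26 = 24 -> Y
Decrypted message: GATEWAY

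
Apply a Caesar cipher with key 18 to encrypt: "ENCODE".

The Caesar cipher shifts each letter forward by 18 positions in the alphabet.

Step 1: For each letter, shift forward by 18 positions (mod 26).
  E (position 4) -> position (4+18) mod 26 = 22 -> W
  N (position 13) -> position (13+18) mod 26 = 5 -> F
  C (position 2) -> position (2+18) mod 26 = 20 -> U
  O (position 14) -> position (14+18) mod 26 = 6 -> G
  D (position 3) -> position (3+18) mod 26 = 21 -> V
  E (position 4) -> position (4+18) mod 26 = 22 -> W
Result: WFUGVW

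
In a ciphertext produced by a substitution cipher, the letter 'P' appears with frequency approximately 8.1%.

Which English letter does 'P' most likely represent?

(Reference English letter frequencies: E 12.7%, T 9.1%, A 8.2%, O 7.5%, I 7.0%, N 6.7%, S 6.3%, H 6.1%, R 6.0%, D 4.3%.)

Step 1: The observed frequency is 8.1%.
Step 2: Compare with English frequencies:
  E: 12.7% (difference: 4.6%)
  T: 9.1% (difference: 1.0%)
  A: 8.2% (difference: 0.1%) <-- closest
  O: 7.5% (difference: 0.6%)
  I: 7.0% (difference: 1.1%)
  N: 6.7% (difference: 1.4%)
  S: 6.3% (difference: 1.8%)
  H: 6.1% (difference: 2.0%)
  R: 6.0% (difference: 2.1%)
  D: 4.3% (difference: 3.8%)
Step 3: 'P' most likely represents 'A' (frequency 8.2%).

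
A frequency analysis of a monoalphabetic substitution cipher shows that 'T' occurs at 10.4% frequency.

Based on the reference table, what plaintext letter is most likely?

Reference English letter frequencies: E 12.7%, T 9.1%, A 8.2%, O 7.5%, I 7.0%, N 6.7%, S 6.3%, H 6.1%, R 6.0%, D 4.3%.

Step 1: The observed frequency is 10.4%.
Step 2: Compare with English frequencies:
  E: 12.7% (difference: 2.3%)
  T: 9.1% (difference: 1.3%) <-- closest
  A: 8.2% (difference: 2.2%)
  O: 7.5% (difference: 2.9%)
  I: 7.0% (difference: 3.4%)
  N: 6.7% (difference: 3.7%)
  S: 6.3% (difference: 4.1%)
  H: 6.1% (difference: 4.3%)
  R: 6.0% (difference: 4.4%)
  D: 4.3% (difference: 6.1%)
Step 3: 'T' most likely represents 'T' (frequency 9.1%).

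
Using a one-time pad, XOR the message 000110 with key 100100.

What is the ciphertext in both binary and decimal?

Step 1: Write out the XOR operation bit by bit:
  Message: 000110
  Key:     100100
  XOR:     100010
Step 2: Convert to decimal: 100010 = 34.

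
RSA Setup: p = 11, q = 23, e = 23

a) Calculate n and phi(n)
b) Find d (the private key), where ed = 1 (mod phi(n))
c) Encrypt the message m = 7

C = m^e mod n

Step 1: n = 11 * 23 = 253.
Step 2: phi(n) = (11-1)(23-1) = 10 * 22 = 220.
Step 3: Find d = 23^(-1) mod 220 = 67.
  Verify: 23 * 67 = 1541 = 1 (mod 220).
Step 4: C = 7^23 mod 253 = 145.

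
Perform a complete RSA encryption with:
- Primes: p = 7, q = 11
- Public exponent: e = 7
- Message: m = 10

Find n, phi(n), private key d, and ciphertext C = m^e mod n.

Step 1: n = 7 * 11 = 77.
Step 2: phi(n) = (7-1)(11-1) = 6 * 10 = 60.
Step 3: Find d = 7^(-1) mod 60 = 43.
  Verify: 7 * 43 = 301 = 1 (mod 60).
Step 4: C = 10^7 mod 77 = 10.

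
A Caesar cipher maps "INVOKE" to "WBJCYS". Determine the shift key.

Step 1: Compare first letters: I (position 8) -> W (position 22).
Step 2: Shift = (22 - 8) mod 26 = 14.
The shift value is 14.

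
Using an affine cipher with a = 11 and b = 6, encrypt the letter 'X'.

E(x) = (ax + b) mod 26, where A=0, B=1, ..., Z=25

Step 1: Convert 'X' to number: x = 23.
Step 2: E(23) = (11 * 23 + 6) mod 26 = 259 mod 26 = 25.
Step 3: Convert 25 back to letter: Z.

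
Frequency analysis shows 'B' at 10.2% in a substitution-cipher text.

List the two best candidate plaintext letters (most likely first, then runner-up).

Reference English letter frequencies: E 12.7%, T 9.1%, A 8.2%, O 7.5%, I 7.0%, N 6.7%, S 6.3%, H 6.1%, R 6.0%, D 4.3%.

Step 1: Observed frequency of 'B' is 10.2%.
Step 2: Compute distances to each reference frequency and sort:
  T (9.1%): difference = 1.1% <-- BEST
  A (8.2%): difference = 2.0% <-- RUNNER-UP
  E (12.7%): difference = 2.5%
  O (7.5%): difference = 2.7%
  I (7.0%): difference = 3.2%
Step 3: Most likely is 'T' (9.1%, diff 1.1%); second most likely is 'A' (8.2%, diff 2.0%).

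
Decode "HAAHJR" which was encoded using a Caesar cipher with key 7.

Step 1: Reverse the shift by subtracting 7 from each letter position.
  H (position 7) -> position (7-7) mod 26 = 0 -> A
  A (position 0) -> position (0-7) mod 26 = 19 -> T
  A (position 0) -> position (0-7) mod 26 = 19 -> T
  H (position 7) -> position (7-7) mod 26 = 0 -> A
  J (position 9) -> position (9-7) mod 26 = 2 -> C
  R (position 17) -> position (17-7) mod 26 = 10 -> K
Decrypted message: ATTACK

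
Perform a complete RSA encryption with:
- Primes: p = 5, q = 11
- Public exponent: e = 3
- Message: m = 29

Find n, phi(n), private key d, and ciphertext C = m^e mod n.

Step 1: n = 5 * 11 = 55.
Step 2: phi(n) = (5-1)(11-1) = 4 * 10 = 40.
Step 3: Find d = 3^(-1) mod 40 = 27.
  Verify: 3 * 27 = 81 = 1 (mod 40).
Step 4: C = 29^3 mod 55 = 24.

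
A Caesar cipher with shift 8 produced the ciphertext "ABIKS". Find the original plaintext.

Step 1: Reverse the shift by subtracting 8 from each letter position.
  A (position 0) -> position (0-8) mod 26 = 18 -> S
  B (position 1) -> position (1-8) mod 26 = 19 -> T
  I (position 8) -> position (8-8) mod 26 = 0 -> A
  K (position 10) -> position (10-8) mod 26 = 2 -> C
  S (position 18) -> position (18-8) mod 26 = 10 -> K
Decrypted message: STACK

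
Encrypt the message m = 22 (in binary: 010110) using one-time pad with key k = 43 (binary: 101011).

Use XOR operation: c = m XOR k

Step 1: Write out the XOR operation bit by bit:
  Message: 010110
  Key:     101011
  XOR:     111101
Step 2: Convert to decimal: 111101 = 61.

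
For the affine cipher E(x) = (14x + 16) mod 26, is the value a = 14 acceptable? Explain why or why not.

Step 1: Compute gcd(14, 26).
Step 2: gcd(14, 26) = 2.
Since gcd = 2 != 1, 14 shares a common factor with 26, so it cannot be used.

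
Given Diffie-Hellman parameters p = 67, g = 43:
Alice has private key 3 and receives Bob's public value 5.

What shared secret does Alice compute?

Step 1: s = B^a mod p = 5^3 mod 67.
  5^1 mod 67 = 5
  5^2 mod 67 = (5 * 5) mod 67 = 25
  5^3 mod 67 = (25 * 5) mod 67 = 58
Result: shared secret = 58.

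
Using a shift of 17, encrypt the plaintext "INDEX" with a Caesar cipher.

Step 1: For each letter, shift forward by 17 positions (mod 26).
  I (position 8) -> position (8+17) mod 26 = 25 -> Z
  N (position 13) -> position (13+17) mod 26 = 4 -> E
  D (position 3) -> position (3+17) mod 26 = 20 -> U
  E (position 4) -> position (4+17) mod 26 = 21 -> V
  X (position 23) -> position (23+17) mod 26 = 14 -> O
Result: ZEUVO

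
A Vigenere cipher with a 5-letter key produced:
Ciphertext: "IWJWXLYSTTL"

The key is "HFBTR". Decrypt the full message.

Step 1: Key 'HFBTR' has length 5. Extended key: HFBTRHFBTRH
Step 2: Decrypt each position:
  I(8) - H(7) = 1 = B
  W(22) - F(5) = 17 = R
  J(9) - B(1) = 8 = I
  W(22) - T(19) = 3 = D
  X(23) - R(17) = 6 = G
  L(11) - H(7) = 4 = E
  Y(24) - F(5) = 19 = T
  S(18) - B(1) = 17 = R
  T(19) - T(19) = 0 = A
  T(19) - R(17) = 2 = C
  L(11) - H(7) = 4 = E
Plaintext: BRIDGETRACE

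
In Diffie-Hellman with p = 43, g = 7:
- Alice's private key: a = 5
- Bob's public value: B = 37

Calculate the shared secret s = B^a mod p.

Step 1: s = B^a mod p = 37^5 mod 43.
  37^1 mod 43 = 37
  37^2 mod 43 = (37 * 37) mod 43 = 36
  37^3 mod 43 = (36 * 37) mod 43 = 42
  37^4 mod 43 = (42 * 37) mod 43 = 6
  37^5 mod 43 = (6 * 37) mod 43 = 7
Result: shared secret = 7.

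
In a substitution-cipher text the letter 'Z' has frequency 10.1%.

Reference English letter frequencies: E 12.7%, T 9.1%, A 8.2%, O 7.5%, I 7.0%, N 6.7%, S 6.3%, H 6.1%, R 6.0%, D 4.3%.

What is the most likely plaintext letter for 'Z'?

Step 1: The observed frequency is 10.1%.
Step 2: Compare with English frequencies:
  E: 12.7% (difference: 2.6%)
  T: 9.1% (difference: 1.0%) <-- closest
  A: 8.2% (difference: 1.9%)
  O: 7.5% (difference: 2.6%)
  I: 7.0% (difference: 3.1%)
  N: 6.7% (difference: 3.4%)
  S: 6.3% (difference: 3.8%)
  H: 6.1% (difference: 4.0%)
  R: 6.0% (difference: 4.1%)
  D: 4.3% (difference: 5.8%)
Step 3: 'Z' most likely represents 'T' (frequency 9.1%).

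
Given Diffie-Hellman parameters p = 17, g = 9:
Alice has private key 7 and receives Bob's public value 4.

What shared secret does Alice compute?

Step 1: s = B^a mod p = 4^7 mod 17.
  4^1 mod 17 = 4
  4^2 mod 17 = (4 * 4) mod 17 = 16
  4^3 mod 17 = (16 * 4) mod 17 = 13
  4^4 mod 17 = (13 * 4) mod 17 = 1
  4^5 mod 17 = (1 * 4) mod 17 = 4
  4^6 mod 17 = (4 * 4) mod 17 = 16
  4^7 mod 17 = (16 * 4) mod 17 = 13
Result: shared secret = 13.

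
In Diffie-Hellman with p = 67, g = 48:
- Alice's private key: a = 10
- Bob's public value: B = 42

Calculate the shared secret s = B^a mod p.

Step 1: s = B^a mod p = 42^10 mod 67.
  42^1 mod 67 = 42
  42^2 mod 67 = (42 * 42) mod 67 = 22
  42^3 mod 67 = (22 * 42) mod 67 = 53
  42^4 mod 67 = (53 * 42) mod 67 = 15
  42^5 mod 67 = (15 * 42) mod 67 = 27
  42^6 mod 67 = (27 * 42) mod 67 = 62
  42^7 mod 67 = (62 * 42) mod 67 = 58
  42^8 mod 67 = (58 * 42) mod 67 = 24
  42^9 mod 67 = (24 * 42) mod 67 = 3
  42^10 mod 67 = (3 * 42) mod 67 = 59
Result: shared secret = 59.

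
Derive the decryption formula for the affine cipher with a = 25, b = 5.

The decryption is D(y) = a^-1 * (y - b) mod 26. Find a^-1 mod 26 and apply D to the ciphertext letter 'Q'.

Step 1: Find a^-1, the modular inverse of 25 mod 26.
Step 2: We need 25 * a^-1 = 1 (mod 26).
Step 3: 25 * 25 = 625 = 24 * 26 + 1, so a^-1 = 25.
Step 4: D(y) = 25(y - 5) mod 26.
Step 5: Apply to 'Q' (y = 16): D(16) = 25 * (16 - 5) mod 26 = 25 * 11 mod 26 = 15 -> 'P'.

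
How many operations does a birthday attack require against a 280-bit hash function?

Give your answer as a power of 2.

Step 1: The birthday paradox gives collision probability ~50% after sqrt(2^n) = 2^(n/2) hashes.
Step 2: For 280-bit output: 2^(280/2) = 2^140.
Step 3: Approximately 2^140 hash computations needed.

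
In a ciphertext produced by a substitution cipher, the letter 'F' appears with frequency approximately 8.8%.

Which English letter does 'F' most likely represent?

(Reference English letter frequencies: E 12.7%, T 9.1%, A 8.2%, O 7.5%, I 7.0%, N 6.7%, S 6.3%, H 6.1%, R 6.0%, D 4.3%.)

Step 1: The observed frequency is 8.8%.
Step 2: Compare with English frequencies:
  E: 12.7% (difference: 3.9%)
  T: 9.1% (difference: 0.3%) <-- closest
  A: 8.2% (difference: 0.6%)
  O: 7.5% (difference: 1.3%)
  I: 7.0% (difference: 1.8%)
  N: 6.7% (difference: 2.1%)
  S: 6.3% (difference: 2.5%)
  H: 6.1% (difference: 2.7%)
  R: 6.0% (difference: 2.8%)
  D: 4.3% (difference: 4.5%)
Step 3: 'F' most likely represents 'T' (frequency 9.1%).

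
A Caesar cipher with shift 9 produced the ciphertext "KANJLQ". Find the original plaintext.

Step 1: Reverse the shift by subtracting 9 from each letter position.
  K (position 10) -> position (10-9) mod 26 = 1 -> B
  A (position 0) -> position (0-9) mod 26 = 17 -> R
  N (position 13) -> position (13-9) mod 26 = 4 -> E
  J (position 9) -> position (9-9) mod 26 = 0 -> A
  L (position 11) -> position (11-9) mod 26 = 2 -> C
  Q (position 16) -> position (16-9) mod 26 = 7 -> H
Decrypted message: BREACH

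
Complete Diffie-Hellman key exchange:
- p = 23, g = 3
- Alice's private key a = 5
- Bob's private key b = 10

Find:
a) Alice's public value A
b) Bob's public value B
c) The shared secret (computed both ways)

Step 1: A = g^a mod p = 3^5 mod 23 = 13.
Step 2: B = g^b mod p = 3^10 mod 23 = 8.
Step 3: Alice computes s = B^a mod p = 8^5 mod 23 = 16.
Step 4: Bob computes s = A^b mod p = 13^10 mod 23 = 16.
Both sides agree: shared secret = 16.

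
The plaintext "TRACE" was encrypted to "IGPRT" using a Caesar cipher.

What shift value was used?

Step 1: Compare first letters: T (position 19) -> I (position 8).
Step 2: Shift = (8 - 19) mod 26 = 15.
The shift value is 15.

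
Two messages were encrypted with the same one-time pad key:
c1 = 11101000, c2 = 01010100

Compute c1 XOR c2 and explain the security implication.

Step 1: c1 XOR c2 = (m1 XOR k) XOR (m2 XOR k).
Step 2: By XOR associativity/commutativity: = m1 XOR m2 XOR k XOR k = m1 XOR m2.
Step 3: 11101000 XOR 01010100 = 10111100 = 188.
Step 4: The key cancels out! An attacker learns m1 XOR m2 = 188, revealing the relationship between plaintexts.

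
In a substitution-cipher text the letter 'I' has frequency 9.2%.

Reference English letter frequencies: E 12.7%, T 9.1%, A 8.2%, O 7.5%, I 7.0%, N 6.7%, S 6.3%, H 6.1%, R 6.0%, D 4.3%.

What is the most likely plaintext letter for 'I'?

Step 1: The observed frequency is 9.2%.
Step 2: Compare with English frequencies:
  E: 12.7% (difference: 3.5%)
  T: 9.1% (difference: 0.1%) <-- closest
  A: 8.2% (difference: 1.0%)
  O: 7.5% (difference: 1.7%)
  I: 7.0% (difference: 2.2%)
  N: 6.7% (difference: 2.5%)
  S: 6.3% (difference: 2.9%)
  H: 6.1% (difference: 3.1%)
  R: 6.0% (difference: 3.2%)
  D: 4.3% (difference: 4.9%)
Step 3: 'I' most likely represents 'T' (frequency 9.1%).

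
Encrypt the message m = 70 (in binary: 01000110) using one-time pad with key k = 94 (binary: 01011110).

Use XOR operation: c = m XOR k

Step 1: Write out the XOR operation bit by bit:
  Message: 01000110
  Key:     01011110
  XOR:     00011000
Step 2: Convert to decimal: 00011000 = 24.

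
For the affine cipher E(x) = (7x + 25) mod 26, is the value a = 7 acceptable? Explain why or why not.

Step 1: Compute gcd(7, 26).
Step 2: gcd(7, 26) = 1.
Since gcd = 1, 7 is coprime with 26, so it is a valid key.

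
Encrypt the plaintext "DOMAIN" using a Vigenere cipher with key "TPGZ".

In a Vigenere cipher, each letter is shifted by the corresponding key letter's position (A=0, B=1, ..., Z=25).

Step 1: Repeat key to match plaintext length:
  Plaintext: DOMAIN
  Key:       TPGZTP
Step 2: Encrypt each letter:
  D(3) + T(19) = (3+19) mod 26 = 22 = W
  O(14) + P(15) = (14+15) mod 26 = 3 = D
  M(12) + G(6) = (12+6) mod 26 = 18 = S
  A(0) + Z(25) = (0+25) mod 26 = 25 = Z
  I(8) + T(19) = (8+19) mod 26 = 1 = B
  N(13) + P(15) = (13+15) mod 26 = 2 = C
Ciphertext: WDSZBC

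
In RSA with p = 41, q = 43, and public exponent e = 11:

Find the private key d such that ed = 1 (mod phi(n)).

Step 1: n = 41 * 43 = 1763.
Step 2: phi(n) = 40 * 42 = 1680.
Step 3: Find d such that 11 * d = 1 (mod 1680).
Step 4: d = 11^(-1) mod 1680 = 611.
Verification: 11 * 611 = 6721 = 4 * 1680 + 1.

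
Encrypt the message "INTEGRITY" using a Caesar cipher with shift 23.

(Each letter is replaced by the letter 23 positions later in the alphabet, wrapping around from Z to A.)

Step 1: For each letter, shift forward by 23 positions (mod 26).
  I (position 8) -> position (8+23) mod 26 = 5 -> F
  N (position 13) -> position (13+23) mod 26 = 10 -> K
  T (position 19) -> position (19+23) mod 26 = 16 -> Q
  E (position 4) -> position (4+23) mod 26 = 1 -> B
  G (position 6) -> position (6+23) mod 26 = 3 -> D
  R (position 17) -> position (17+23) mod 26 = 14 -> O
  I (position 8) -> position (8+23) mod 26 = 5 -> F
  T (position 19) -> position (19+23) mod 26 = 16 -> Q
  Y (position 24) -> position (24+23) mod 26 = 21 -> V
Result: FKQBDOFQV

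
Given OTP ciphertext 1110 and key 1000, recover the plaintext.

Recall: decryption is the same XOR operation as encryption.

Step 1: XOR ciphertext with key:
  Ciphertext: 1110
  Key:        1000
  XOR:        0110
Step 2: Plaintext = 0110 = 6 in decimal.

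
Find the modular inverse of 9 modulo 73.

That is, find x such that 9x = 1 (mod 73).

Step 1: We need x such that 9 * x = 1 (mod 73).
Step 2: Using the extended Euclidean algorithm or trial:
  9 * 65 = 585 = 8 * 73 + 1.
Step 3: Since 585 mod 73 = 1, the inverse is x = 65.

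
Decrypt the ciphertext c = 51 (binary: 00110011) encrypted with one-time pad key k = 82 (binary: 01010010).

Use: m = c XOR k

Step 1: XOR ciphertext with key:
  Ciphertext: 00110011
  Key:        01010010
  XOR:        01100001
Step 2: Plaintext = 01100001 = 97 in decimal.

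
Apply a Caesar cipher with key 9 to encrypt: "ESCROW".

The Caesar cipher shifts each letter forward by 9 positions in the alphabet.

Step 1: For each letter, shift forward by 9 positions (mod 26).
  E (position 4) -> position (4+9) mod 26 = 13 -> N
  S (position 18) -> position (18+9) mod 26 = 1 -> B
  C (position 2) -> position (2+9) mod 26 = 11 -> L
  R (position 17) -> position (17+9) mod 26 = 0 -> A
  O (position 14) -> position (14+9) mod 26 = 23 -> X
  W (position 22) -> position (22+9) mod 26 = 5 -> F
Result: NBLAXF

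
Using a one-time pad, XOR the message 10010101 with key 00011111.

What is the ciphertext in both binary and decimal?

Step 1: Write out the XOR operation bit by bit:
  Message: 10010101
  Key:     00011111
  XOR:     10001010
Step 2: Convert to decimal: 10001010 = 138.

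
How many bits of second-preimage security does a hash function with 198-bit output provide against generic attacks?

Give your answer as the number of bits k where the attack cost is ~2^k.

Step 1: The hash has a 198-bit output.
Step 2: Second-preimage resistance means: given a specific input x, it should be infeasible to find a different y with h(y) = h(x).
With a 198-bit output, a generic search for a second preimage costs about 2^198 evaluations (each trial matches the fixed target with probability 2^-198).
Step 3: Security level = 198 bits.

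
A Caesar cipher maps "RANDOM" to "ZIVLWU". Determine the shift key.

Step 1: Compare first letters: R (position 17) -> Z (position 25).
Step 2: Shift = (25 - 17) mod 26 = 8.
The shift value is 8.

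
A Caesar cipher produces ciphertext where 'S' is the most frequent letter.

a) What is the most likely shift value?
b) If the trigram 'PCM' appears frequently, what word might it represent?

Step 1: In English, 'E' is the most frequent letter (12.7%).
Step 2: The most frequent ciphertext letter is 'S' (position 18).
Step 3: Shift = (18 - 4) mod 26 = 14.
Step 4: Decrypt 'PCM' by shifting back 14:
  P -> B
  C -> O
  M -> Y
Step 5: 'PCM' decrypts to 'BOY'.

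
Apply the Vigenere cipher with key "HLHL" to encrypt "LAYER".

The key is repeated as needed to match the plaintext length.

Step 1: Repeat key to match plaintext length:
  Plaintext: LAYER
  Key:       HLHLH
Step 2: Encrypt each letter:
  L(11) + H(7) = (11+7) mod 26 = 18 = S
  A(0) + L(11) = (0+11) mod 26 = 11 = L
  Y(24) + H(7) = (24+7) mod 26 = 5 = F
  E(4) + L(11) = (4+11) mod 26 = 15 = P
  R(17) + H(7) = (17+7) mod 26 = 24 = Y
Ciphertext: SLFPY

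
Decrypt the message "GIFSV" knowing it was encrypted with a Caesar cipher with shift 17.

Step 1: Reverse the shift by subtracting 17 from each letter position.
  G (position 6) -> position (6-17) mod 26 = 15 -> P
  I (position 8) -> position (8-17) mod 26 = 17 -> R
  F (position 5) -> position (5-17) mod 26 = 14 -> O
  S (position 18) -> position (18-17) mod 26 = 1 -> B
  V (position 21) -> position (21-17) mod 26 = 4 -> E
Decrypted message: PROBE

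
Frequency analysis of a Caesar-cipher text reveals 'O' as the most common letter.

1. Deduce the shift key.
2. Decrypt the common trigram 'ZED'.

Step 1: In English, 'E' is the most frequent letter (12.7%).
Step 2: The most frequent ciphertext letter is 'O' (position 14).
Step 3: Shift = (14 - 4) mod 26 = 10.
Step 4: Decrypt 'ZED' by shifting back 10:
  Z -> P
  E -> U
  D -> T
Step 5: 'ZED' decrypts to 'PUT'.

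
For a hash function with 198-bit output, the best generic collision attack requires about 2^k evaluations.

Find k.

Step 1: The hash has a 198-bit output.
Step 2: Collision resistance means it should be infeasible to find any x != y with h(x) = h(y).
By the birthday bound, a generic collision search succeeds after about sqrt(2^198) = 2^(198/2) = 2^99 evaluations.
Step 3: Security level = 99 bits.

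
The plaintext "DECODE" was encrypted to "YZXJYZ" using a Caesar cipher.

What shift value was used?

Step 1: Compare first letters: D (position 3) -> Y (position 24).
Step 2: Shift = (24 - 3) mod 26 = 21.
The shift value is 21.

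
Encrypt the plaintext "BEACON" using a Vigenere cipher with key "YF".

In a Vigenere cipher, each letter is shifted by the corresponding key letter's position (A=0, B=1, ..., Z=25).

Step 1: Repeat key to match plaintext length:
  Plaintext: BEACON
  Key:       YFYFYF
Step 2: Encrypt each letter:
  B(1) + Y(24) = (1+24) mod 26 = 25 = Z
  E(4) + F(5) = (4+5) mod 26 = 9 = J
  A(0) + Y(24) = (0+24) mod 26 = 24 = Y
  C(2) + F(5) = (2+5) mod 26 = 7 = H
  O(14) + Y(24) = (14+24) mod 26 = 12 = M
  N(13) + F(5) = (13+5) mod 26 = 18 = S
Ciphertext: ZJYHMS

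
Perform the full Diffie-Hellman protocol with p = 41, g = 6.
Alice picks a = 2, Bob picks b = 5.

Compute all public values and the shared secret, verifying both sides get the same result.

Step 1: A = g^a mod p = 6^2 mod 41 = 36.
Step 2: B = g^b mod p = 6^5 mod 41 = 27.
Step 3: Alice computes s = B^a mod p = 27^2 mod 41 = 32.
Step 4: Bob computes s = A^b mod p = 36^5 mod 41 = 32.
Both sides agree: shared secret = 32.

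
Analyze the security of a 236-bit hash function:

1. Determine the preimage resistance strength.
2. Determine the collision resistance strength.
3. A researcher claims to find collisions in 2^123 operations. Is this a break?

Step 1: Preimage resistance requires brute-force of 2^236 operations.
Step 2: Collision resistance (birthday bound) = 2^(236/2) = 2^118.
Step 3: The claimed attack costs 2^123 operations.
Step 4: Since 2^123 >= 2^118, the claimed attack is no faster than the generic birthday attack, so this does not break collision resistance.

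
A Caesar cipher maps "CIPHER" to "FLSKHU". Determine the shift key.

Step 1: Compare first letters: C (position 2) -> F (position 5).
Step 2: Shift = (5 - 2) mod 26 = 3.
The shift value is 3.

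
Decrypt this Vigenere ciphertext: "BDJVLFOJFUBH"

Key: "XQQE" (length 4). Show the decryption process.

Step 1: Key 'XQQE' has length 4. Extended key: XQQEXQQEXQQE
Step 2: Decrypt each position:
  B(1) - X(23) = 4 = E
  D(3) - Q(16) = 13 = N
  J(9) - Q(16) = 19 = T
  V(21) - E(4) = 17 = R
  L(11) - X(23) = 14 = O
  F(5) - Q(16) = 15 = P
  O(14) - Q(16) = 24 = Y
  J(9) - E(4) = 5 = F
  F(5) - X(23) = 8 = I
  U(20) - Q(16) = 4 = E
  B(1) - Q(16) = 11 = L
  H(7) - E(4) = 3 = D
Plaintext: ENTROPYFIELD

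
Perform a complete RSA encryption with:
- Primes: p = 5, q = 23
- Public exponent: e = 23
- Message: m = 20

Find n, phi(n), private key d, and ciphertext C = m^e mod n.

Step 1: n = 5 * 23 = 115.
Step 2: phi(n) = (5-1)(23-1) = 4 * 22 = 88.
Step 3: Find d = 23^(-1) mod 88 = 23.
  Verify: 23 * 23 = 529 = 1 (mod 88).
Step 4: C = 20^23 mod 115 = 20.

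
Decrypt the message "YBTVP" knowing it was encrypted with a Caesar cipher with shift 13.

Step 1: Reverse the shift by subtracting 13 from each letter position.
  Y (position 24) -> position (24-13) mod 26 = 11 -> L
  B (position 1) -> position (1-13) mod 26 = 14 -> O
  T (position 19) -> position (19-13) mod 26 = 6 -> G
  V (position 21) -> position (21-13) mod 26 = 8 -> I
  P (position 15) -> position (15-13) mod 26 = 2 -> C
Decrypted message: LOGIC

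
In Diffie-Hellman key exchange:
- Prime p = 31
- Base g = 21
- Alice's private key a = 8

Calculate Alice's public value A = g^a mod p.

Step 1: A = g^a mod p = 21^8 mod 31.
  21^1 mod 31 = 21
  21^2 mod 31 = (21 * 21) mod 31 = 7
  21^3 mod 31 = (7 * 21) mod 31 = 23
  21^4 mod 31 = (23 * 21) mod 31 = 18
  21^5 mod 31 = (18 * 21) mod 31 = 6
  21^6 mod 31 = (6 * 21) mod 31 = 2
  21^7 mod 31 = (2 * 21) mod 31 = 11
  21^8 mod 31 = (11 * 21) mod 31 = 14
Result: A = 14.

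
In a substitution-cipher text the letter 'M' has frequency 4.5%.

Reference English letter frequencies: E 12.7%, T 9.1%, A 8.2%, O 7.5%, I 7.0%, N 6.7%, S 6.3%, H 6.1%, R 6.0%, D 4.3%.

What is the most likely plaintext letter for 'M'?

Step 1: The observed frequency is 4.5%.
Step 2: Compare with English frequencies:
  E: 12.7% (difference: 8.2%)
  T: 9.1% (difference: 4.6%)
  A: 8.2% (difference: 3.7%)
  O: 7.5% (difference: 3.0%)
  I: 7.0% (difference: 2.5%)
  N: 6.7% (difference: 2.2%)
  S: 6.3% (difference: 1.8%)
  H: 6.1% (difference: 1.6%)
  R: 6.0% (difference: 1.5%)
  D: 4.3% (difference: 0.2%) <-- closest
Step 3: 'M' most likely represents 'D' (frequency 4.3%).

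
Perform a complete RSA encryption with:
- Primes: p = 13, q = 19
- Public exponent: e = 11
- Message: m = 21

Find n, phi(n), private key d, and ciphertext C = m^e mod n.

Step 1: n = 13 * 19 = 247.
Step 2: phi(n) = (13-1)(19-1) = 12 * 18 = 216.
Step 3: Find d = 11^(-1) mod 216 = 59.
  Verify: 11 * 59 = 649 = 1 (mod 216).
Step 4: C = 21^11 mod 247 = 148.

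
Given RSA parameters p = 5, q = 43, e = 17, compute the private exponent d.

Step 1: n = 5 * 43 = 215.
Step 2: phi(n) = 4 * 42 = 168.
Step 3: Find d such that 17 * d = 1 (mod 168).
Step 4: d = 17^(-1) mod 168 = 89.
Verification: 17 * 89 = 1513 = 9 * 168 + 1.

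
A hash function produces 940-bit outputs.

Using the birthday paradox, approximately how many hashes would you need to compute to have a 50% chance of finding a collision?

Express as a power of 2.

Step 1: The birthday paradox gives collision probability ~50% after sqrt(2^n) = 2^(n/2) hashes.
Step 2: For 940-bit output: 2^(940/2) = 2^470.
Step 3: Approximately 2^470 hash computations needed.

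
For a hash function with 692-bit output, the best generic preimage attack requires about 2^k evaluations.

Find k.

Step 1: The hash has a 692-bit output.
Step 2: Preimage resistance means: given a digest h(x), it should be infeasible to find any input that hashes to it.
With a 692-bit output there are 2^692 possible digests, so a generic brute-force preimage search costs about 2^692 evaluations.
Step 3: Security level = 692 bits.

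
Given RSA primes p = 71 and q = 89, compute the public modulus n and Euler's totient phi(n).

Step 1: n = p * q = 71 * 89 = 6319.
Step 2: phi(n) = (p-1)(q-1) = 70 * 88 = 6160.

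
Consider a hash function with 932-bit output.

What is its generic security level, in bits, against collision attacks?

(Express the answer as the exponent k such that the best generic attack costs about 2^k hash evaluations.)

Step 1: The hash has a 932-bit output.
Step 2: Collision resistance means it should be infeasible to find any x != y with h(x) = h(y).
By the birthday bound, a generic collision search succeeds after about sqrt(2^932) = 2^(932/2) = 2^466 evaluations.
Step 3: Security level = 466 bits.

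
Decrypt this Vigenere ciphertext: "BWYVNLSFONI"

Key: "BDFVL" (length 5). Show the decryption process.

Step 1: Key 'BDFVL' has length 5. Extended key: BDFVLBDFVLB
Step 2: Decrypt each position:
  B(1) - B(1) = 0 = A
  W(22) - D(3) = 19 = T
  Y(24) - F(5) = 19 = T
  V(21) - V(21) = 0 = A
  N(13) - L(11) = 2 = C
  L(11) - B(1) = 10 = K
  S(18) - D(3) = 15 = P
  F(5) - F(5) = 0 = A
  O(14) - V(21) = 19 = T
  N(13) - L(11) = 2 = C
  I(8) - B(1) = 7 = H
Plaintext: ATTACKPATCH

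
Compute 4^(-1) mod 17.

Step 1: We need x such that 4 * x = 1 (mod 17).
Step 2: Using the extended Euclidean algorithm or trial:
  4 * 13 = 52 = 3 * 17 + 1.
Step 3: Since 52 mod 17 = 1, the inverse is x = 13.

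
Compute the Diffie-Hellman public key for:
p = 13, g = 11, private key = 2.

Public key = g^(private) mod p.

Step 1: A = g^a mod p = 11^2 mod 13.
  11^1 mod 13 = 11
  11^2 mod 13 = (11 * 11) mod 13 = 4
Result: A = 4.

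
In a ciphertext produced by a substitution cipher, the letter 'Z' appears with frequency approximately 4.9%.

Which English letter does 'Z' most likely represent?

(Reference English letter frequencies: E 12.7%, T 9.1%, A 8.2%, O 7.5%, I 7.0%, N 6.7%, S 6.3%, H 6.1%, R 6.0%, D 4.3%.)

Step 1: The observed frequency is 4.9%.
Step 2: Compare with English frequencies:
  E: 12.7% (difference: 7.8%)
  T: 9.1% (difference: 4.2%)
  A: 8.2% (difference: 3.3%)
  O: 7.5% (difference: 2.6%)
  I: 7.0% (difference: 2.1%)
  N: 6.7% (difference: 1.8%)
  S: 6.3% (difference: 1.4%)
  H: 6.1% (difference: 1.2%)
  R: 6.0% (difference: 1.1%)
  D: 4.3% (difference: 0.6%) <-- closest
Step 3: 'Z' most likely represents 'D' (frequency 4.3%).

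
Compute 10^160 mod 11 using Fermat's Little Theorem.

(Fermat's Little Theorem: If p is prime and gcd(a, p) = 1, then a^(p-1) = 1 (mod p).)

Step 1: Since 11 is prime, by Fermat's Little Theorem: 10^10 = 1 (mod 11).
Step 2: Reduce exponent: 160 mod 10 = 0.
Step 3: So 10^160 = 10^0 (mod 11).
Step 4: 10^0 mod 11 = 1.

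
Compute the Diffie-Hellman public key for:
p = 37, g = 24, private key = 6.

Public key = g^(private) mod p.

Step 1: A = g^a mod p = 24^6 mod 37.
  24^1 mod 37 = 24
  24^2 mod 37 = (24 * 24) mod 37 = 21
  24^3 mod 37 = (21 * 24) mod 37 = 23
  24^4 mod 37 = (23 * 24) mod 37 = 34
  24^5 mod 37 = (34 * 24) mod 37 = 2
  24^6 mod 37 = (2 * 24) mod 37 = 11
Result: A = 11.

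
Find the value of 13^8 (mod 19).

Step 1: Compute 13^8 mod 19 step by step, reducing modulo 19 at each step.
  13^1 mod 19 = 13
  13^2 mod 19 = (13 * 13) mod 19 = 17
  13^3 mod 19 = (17 * 13) mod 19 = 12
  13^4 mod 19 = (12 * 13) mod 19 = 4
  13^5 mod 19 = (4 * 13) mod 19 = 14
  13^6 mod 19 = (14 * 13) mod 19 = 11
  13^7 mod 19 = (11 * 13) mod 19 = 10
  13^8 mod 19 = (10 * 13) mod 19 = 16
Step 2: Result = 16.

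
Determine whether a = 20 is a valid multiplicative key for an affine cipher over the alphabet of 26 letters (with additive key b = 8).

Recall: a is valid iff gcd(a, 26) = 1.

Step 1: Compute gcd(20, 26).
Step 2: gcd(20, 26) = 2.
Since gcd = 2 != 1, 20 shares a common factor with 26, so it cannot be used.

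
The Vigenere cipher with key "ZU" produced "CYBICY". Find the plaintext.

Step 1: Extend key: ZUZUZU
Step 2: Decrypt each letter (c - k) mod 26:
  C(2) - Z(25) = (2-25) mod 26 = 3 = D
  Y(24) - U(20) = (24-20) mod 26 = 4 = E
  B(1) - Z(25) = (1-25) mod 26 = 2 = C
  I(8) - U(20) = (8-20) mod 26 = 14 = O
  C(2) - Z(25) = (2-25) mod 26 = 3 = D
  Y(24) - U(20) = (24-20) mod 26 = 4 = E
Plaintext: DECODE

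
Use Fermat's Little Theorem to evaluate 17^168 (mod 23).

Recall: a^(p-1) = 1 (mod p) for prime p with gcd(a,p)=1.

Step 1: Since 23 is prime, by Fermat's Little Theorem: 17^22 = 1 (mod 23).
Step 2: Reduce exponent: 168 mod 22 = 14.
Step 3: So 17^168 = 17^14 (mod 23).
Step 4: 17^14 mod 23 = 9.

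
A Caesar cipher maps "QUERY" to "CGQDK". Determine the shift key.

Step 1: Compare first letters: Q (position 16) -> C (position 2).
Step 2: Shift = (2 - 16) mod 26 = 12.
The shift value is 12.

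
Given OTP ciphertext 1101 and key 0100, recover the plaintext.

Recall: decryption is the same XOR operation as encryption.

Step 1: XOR ciphertext with key:
  Ciphertext: 1101
  Key:        0100
  XOR:        1001
Step 2: Plaintext = 1001 = 9 in decimal.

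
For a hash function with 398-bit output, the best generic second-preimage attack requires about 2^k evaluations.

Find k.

Step 1: The hash has a 398-bit output.
Step 2: Second-preimage resistance means: given a specific input x, it should be infeasible to find a different y with h(y) = h(x).
With a 398-bit output, a generic search for a second preimage costs about 2^398 evaluations (each trial matches the fixed target with probability 2^-398).
Step 3: Security level = 398 bits.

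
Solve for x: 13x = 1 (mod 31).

Step 1: We need x such that 13 * x = 1 (mod 31).
Step 2: Using the extended Euclidean algorithm or trial:
  13 * 12 = 156 = 5 * 31 + 1.
Step 3: Since 156 mod 31 = 1, the inverse is x = 12.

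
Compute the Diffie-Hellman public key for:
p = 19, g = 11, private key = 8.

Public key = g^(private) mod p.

Step 1: A = g^a mod p = 11^8 mod 19.
  11^1 mod 19 = 11
  11^2 mod 19 = (11 * 11) mod 19 = 7
  11^3 mod 19 = (7 * 11) mod 19 = 1
  11^4 mod 19 = (1 * 11) mod 19 = 11
  11^5 mod 19 = (11 * 11) mod 19 = 7
  11^6 mod 19 = (7 * 11) mod 19 = 1
  11^7 mod 19 = (1 * 11) mod 19 = 11
  11^8 mod 19 = (11 * 11) mod 19 = 7
Result: A = 7.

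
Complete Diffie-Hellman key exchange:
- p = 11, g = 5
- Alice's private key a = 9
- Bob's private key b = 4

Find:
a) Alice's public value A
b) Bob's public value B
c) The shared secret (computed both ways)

Step 1: A = g^a mod p = 5^9 mod 11 = 9.
Step 2: B = g^b mod p = 5^4 mod 11 = 9.
Step 3: Alice computes s = B^a mod p = 9^9 mod 11 = 5.
Step 4: Bob computes s = A^b mod p = 9^4 mod 11 = 5.
Both sides agree: shared secret = 5.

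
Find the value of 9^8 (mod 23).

Step 1: Compute 9^8 mod 23 step by step, reducing modulo 23 at each step.
  9^1 mod 23 = 9
  9^2 mod 23 = (9 * 9) mod 23 = 12
  9^3 mod 23 = (12 * 9) mod 23 = 16
  9^4 mod 23 = (16 * 9) mod 23 = 6
  9^5 mod 23 = (6 * 9) mod 23 = 8
  9^6 mod 23 = (8 * 9) mod 23 = 3
  9^7 mod 23 = (3 * 9) mod 23 = 4
  9^8 mod 23 = (4 * 9) mod 23 = 13
Step 2: Result = 13.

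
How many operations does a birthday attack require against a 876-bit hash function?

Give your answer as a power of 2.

Step 1: The birthday paradox gives collision probability ~50% after sqrt(2^n) = 2^(n/2) hashes.
Step 2: For 876-bit output: 2^(876/2) = 2^438.
Step 3: Approximately 2^438 hash computations needed.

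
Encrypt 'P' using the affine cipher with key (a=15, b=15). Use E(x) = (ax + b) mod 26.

Step 1: Convert 'P' to number: x = 15.
Step 2: E(15) = (15 * 15 + 15) mod 26 = 240 mod 26 = 6.
Step 3: Convert 6 back to letter: G.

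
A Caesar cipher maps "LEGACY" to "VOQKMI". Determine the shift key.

Step 1: Compare first letters: L (position 11) -> V (position 21).
Step 2: Shift = (21 - 11) mod 26 = 10.
The shift value is 10.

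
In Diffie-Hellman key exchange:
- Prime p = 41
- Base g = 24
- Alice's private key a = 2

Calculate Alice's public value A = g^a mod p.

Step 1: A = g^a mod p = 24^2 mod 41.
  24^1 mod 41 = 24
  24^2 mod 41 = (24 * 24) mod 41 = 2
Result: A = 2.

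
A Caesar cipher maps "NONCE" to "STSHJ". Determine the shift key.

Step 1: Compare first letters: N (position 13) -> S (position 18).
Step 2: Shift = (18 - 13) mod 26 = 5.
The shift value is 5.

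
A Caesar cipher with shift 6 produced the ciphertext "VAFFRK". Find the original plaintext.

Step 1: Reverse the shift by subtracting 6 from each letter position.
  V (position 21) -> position (21-6) mod 26 = 15 -> P
  A (position 0) -> position (0-6) mod 26 = 20 -> U
  F (position 5) -> position (5-6) mod 26 = 25 -> Z
  F (position 5) -> position (5-6) mod 26 = 25 -> Z
  R (position 17) -> position (17-6) mod 26 = 11 -> L
  K (position 10) -> position (10-6) mod 26 = 4 -> E
Decrypted message: PUZZLE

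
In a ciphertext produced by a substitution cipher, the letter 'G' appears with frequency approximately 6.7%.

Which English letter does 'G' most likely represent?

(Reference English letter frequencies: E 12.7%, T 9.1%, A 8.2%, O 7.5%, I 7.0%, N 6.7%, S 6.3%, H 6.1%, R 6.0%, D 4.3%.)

Step 1: The observed frequency is 6.7%.
Step 2: Compare with English frequencies:
  E: 12.7% (difference: 6.0%)
  T: 9.1% (difference: 2.4%)
  A: 8.2% (difference: 1.5%)
  O: 7.5% (difference: 0.8%)
  I: 7.0% (difference: 0.3%)
  N: 6.7% (difference: 0.0%) <-- closest
  S: 6.3% (difference: 0.4%)
  H: 6.1% (difference: 0.6%)
  R: 6.0% (difference: 0.7%)
  D: 4.3% (difference: 2.4%)
Step 3: 'G' most likely represents 'N' (frequency 6.7%).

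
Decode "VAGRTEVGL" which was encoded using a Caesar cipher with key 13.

Step 1: Reverse the shift by subtracting 13 from each letter position.
  V (position 21) -> position (21-13) mod 26 = 8 -> I
  A (position 0) -> position (0-13) mod 26 = 13 -> N
  G (position 6) -> position (6-13) mod 26 = 19 -> T
  R (position 17) -> position (17-13) mod 26 = 4 -> E
  T (position 19) -> position (19-13) mod 26 = 6 -> G
  E (position 4) -> position (4-13) mod 26 = 17 -> R
  V (position 21) -> position (21-13) mod 26 = 8 -> I
  G (position 6) -> position (6-13) mod 26 = 19 -> T
  L (position 11) -> position (11-13) mod 26 = 24 -> Y
Decrypted message: INTEGRITY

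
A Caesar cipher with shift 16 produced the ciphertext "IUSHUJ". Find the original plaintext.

Step 1: Reverse the shift by subtracting 16 from each letter position.
  I (position 8) -> position (8-16) mod 26 = 18 -> S
  U (position 20) -> position (20-16) mod 26 = 4 -> E
  S (position 18) -> position (18-16) mod 26 = 2 -> C
  H (position 7) -> position (7-16) mod 26 = 17 -> R
  U (position 20) -> position (20-16) mod 26 = 4 -> E
  J (position 9) -> position (9-16) mod 26 = 19 -> T
Decrypted message: SECRET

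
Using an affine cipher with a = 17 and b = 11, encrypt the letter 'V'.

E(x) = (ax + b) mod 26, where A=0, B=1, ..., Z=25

Step 1: Convert 'V' to number: x = 21.
Step 2: E(21) = (17 * 21 + 11) mod 26 = 368 mod 26 = 4.
Step 3: Convert 4 back to letter: E.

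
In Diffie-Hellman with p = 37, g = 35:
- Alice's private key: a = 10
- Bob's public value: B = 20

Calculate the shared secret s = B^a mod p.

Step 1: s = B^a mod p = 20^10 mod 37.
  20^1 mod 37 = 20
  20^2 mod 37 = (20 * 20) mod 37 = 30
  20^3 mod 37 = (30 * 20) mod 37 = 8
  20^4 mod 37 = (8 * 20) mod 37 = 12
  20^5 mod 37 = (12 * 20) mod 37 = 18
  20^6 mod 37 = (18 * 20) mod 37 = 27
  20^7 mod 37 = (27 * 20) mod 37 = 22
  20^8 mod 37 = (22 * 20) mod 37 = 33
  20^9 mod 37 = (33 * 20) mod 37 = 31
  20^10 mod 37 = (31 * 20) mod 37 = 28
Result: shared secret = 28.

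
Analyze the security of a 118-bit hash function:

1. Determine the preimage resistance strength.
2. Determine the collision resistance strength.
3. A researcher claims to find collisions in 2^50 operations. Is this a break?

Step 1: Preimage resistance requires brute-force of 2^118 operations.
Step 2: Collision resistance (birthday bound) = 2^(118/2) = 2^59.
Step 3: The claimed attack costs 2^50 operations.
Step 4: Since 2^50 < 2^59, the claimed attack beats the generic birthday bound, so collision resistance is broken.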